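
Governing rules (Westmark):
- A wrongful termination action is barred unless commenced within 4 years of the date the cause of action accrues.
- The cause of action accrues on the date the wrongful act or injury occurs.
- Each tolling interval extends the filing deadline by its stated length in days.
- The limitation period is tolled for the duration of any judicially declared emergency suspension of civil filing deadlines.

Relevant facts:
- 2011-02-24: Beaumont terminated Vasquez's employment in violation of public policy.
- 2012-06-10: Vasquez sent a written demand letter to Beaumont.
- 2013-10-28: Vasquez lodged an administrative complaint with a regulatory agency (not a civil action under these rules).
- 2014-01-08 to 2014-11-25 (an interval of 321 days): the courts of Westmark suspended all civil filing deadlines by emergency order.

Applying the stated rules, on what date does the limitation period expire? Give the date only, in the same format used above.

The cause of action accrued on 2011-02-24, the date of the act.
Adding the 4 years base period to 2011-02-24 gives a deadline of 2015-02-24, before any tolling.
Because the emergency suspension of filing deadlines ran from 2014-01-08 to 2014-11-25, the deadline is extended by 321 days to 2016-01-11.
Nothing else in the chronology tolls or restarts the period.

2016-01-11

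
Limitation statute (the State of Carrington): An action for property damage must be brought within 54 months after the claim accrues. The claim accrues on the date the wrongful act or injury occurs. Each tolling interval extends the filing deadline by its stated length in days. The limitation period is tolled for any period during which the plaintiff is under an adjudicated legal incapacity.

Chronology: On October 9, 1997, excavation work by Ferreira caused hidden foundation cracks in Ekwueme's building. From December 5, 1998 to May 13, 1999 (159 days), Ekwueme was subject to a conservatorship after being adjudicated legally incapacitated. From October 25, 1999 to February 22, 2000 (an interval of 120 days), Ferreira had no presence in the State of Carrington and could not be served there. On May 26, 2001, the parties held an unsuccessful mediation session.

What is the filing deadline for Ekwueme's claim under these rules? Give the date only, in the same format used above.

The claim accrued on October 9, 1997, when the wrongful act occurred.
Adding the 54 months base period to October 9, 1997 gives a deadline of April 9, 2002, before any tolling.
The period was tolled for 159 days by the plaintiff's legal incapacity (December 5, 1998 to May 13, 1999), pushing the deadline to September 15, 2002.
Although the defendant's absence ran from October 25, 1999 to February 22, 2000, the stated rules do not make that a tolling event, so it is disregarded.
None of the other events listed affects the running of the period under the stated rules.

September 15, 2002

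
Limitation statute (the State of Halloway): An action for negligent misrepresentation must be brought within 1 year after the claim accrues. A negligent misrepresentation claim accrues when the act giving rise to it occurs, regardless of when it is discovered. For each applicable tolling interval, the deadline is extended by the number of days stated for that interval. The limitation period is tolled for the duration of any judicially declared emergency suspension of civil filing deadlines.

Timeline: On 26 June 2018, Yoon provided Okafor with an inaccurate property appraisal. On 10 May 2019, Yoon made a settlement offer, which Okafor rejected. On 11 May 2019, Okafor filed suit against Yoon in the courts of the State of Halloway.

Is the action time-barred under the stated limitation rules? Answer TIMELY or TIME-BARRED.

TIMELY

The claim accrued on 26 June 2018, the date of the act.
The untolled deadline — 1 year after 26 June 2018 — is 26 June 2019.
Nothing else in the chronology tolls or restarts the period.
Filing on 11 May 2019 beat the 26 June 2019 deadline — the action is timely.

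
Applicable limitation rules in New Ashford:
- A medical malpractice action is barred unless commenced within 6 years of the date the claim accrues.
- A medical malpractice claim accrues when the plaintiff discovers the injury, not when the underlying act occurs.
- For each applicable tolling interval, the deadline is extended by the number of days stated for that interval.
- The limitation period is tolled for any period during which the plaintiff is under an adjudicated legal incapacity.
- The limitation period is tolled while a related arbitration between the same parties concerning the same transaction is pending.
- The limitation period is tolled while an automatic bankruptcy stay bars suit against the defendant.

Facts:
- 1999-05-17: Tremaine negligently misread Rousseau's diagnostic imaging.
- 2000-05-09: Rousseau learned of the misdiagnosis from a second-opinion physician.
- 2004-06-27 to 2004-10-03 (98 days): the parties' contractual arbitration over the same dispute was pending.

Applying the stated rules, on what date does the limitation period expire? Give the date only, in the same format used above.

The claim did not accrue until Rousseau discovered the injury on 2000-05-09; the 1999-05-17 act date does not start the clock under the stated rule.
Adding the 6 years base period to 2000-05-09 gives a deadline of 2006-05-09, before any tolling.
The period was tolled for 98 days by the pending related arbitration (2004-06-27 to 2004-10-03), pushing the deadline to 2006-08-15.

2006-08-15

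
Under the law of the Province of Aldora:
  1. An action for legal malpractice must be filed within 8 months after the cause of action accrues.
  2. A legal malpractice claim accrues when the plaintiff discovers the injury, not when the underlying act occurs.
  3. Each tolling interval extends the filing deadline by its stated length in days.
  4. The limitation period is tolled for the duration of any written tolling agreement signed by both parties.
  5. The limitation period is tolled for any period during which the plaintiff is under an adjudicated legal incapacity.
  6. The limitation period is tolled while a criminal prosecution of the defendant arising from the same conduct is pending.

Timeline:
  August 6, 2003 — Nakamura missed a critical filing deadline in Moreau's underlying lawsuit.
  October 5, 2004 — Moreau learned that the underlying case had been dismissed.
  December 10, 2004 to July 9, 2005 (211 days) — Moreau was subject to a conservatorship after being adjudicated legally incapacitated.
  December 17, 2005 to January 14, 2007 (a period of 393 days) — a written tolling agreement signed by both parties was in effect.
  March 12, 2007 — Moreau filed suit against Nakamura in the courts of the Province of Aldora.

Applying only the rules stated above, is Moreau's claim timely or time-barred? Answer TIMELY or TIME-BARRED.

TIME-BARRED

Under the discovery rule, the claim accrued on October 5, 2004, when Moreau discovered the injury — not on the August 6, 2003 date of the underlying act.
8 months from October 5, 2004 is June 5, 2005.
The plaintiff's legal incapacity from December 10, 2004 to July 9, 2005 tolled the period for 211 days, extending the deadline to January 2, 2006.
Because the written tolling agreement ran from December 17, 2005 to January 14, 2007, the deadline is extended by 393 days to January 30, 2007.
The March 12, 2007 filing falls after the January 30, 2007 deadline; the claim is time-barred.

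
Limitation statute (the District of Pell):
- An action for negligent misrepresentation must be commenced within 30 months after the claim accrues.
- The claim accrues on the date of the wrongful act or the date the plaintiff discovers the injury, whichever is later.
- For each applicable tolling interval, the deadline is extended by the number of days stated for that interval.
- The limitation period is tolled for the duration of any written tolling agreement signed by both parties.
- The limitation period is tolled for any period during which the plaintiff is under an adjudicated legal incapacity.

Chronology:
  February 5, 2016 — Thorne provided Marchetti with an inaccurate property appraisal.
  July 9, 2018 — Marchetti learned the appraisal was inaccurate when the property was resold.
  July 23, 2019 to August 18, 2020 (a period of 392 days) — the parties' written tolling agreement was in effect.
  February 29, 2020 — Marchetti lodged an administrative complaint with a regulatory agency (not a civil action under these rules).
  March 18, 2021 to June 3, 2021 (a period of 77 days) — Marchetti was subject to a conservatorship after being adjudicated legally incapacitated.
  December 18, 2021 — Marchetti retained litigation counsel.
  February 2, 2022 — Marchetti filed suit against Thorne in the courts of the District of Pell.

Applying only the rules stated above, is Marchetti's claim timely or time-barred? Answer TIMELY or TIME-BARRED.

Because discovery on July 9, 2018 post-dates the February 5, 2016 act, accrual under the later-of rule falls on July 9, 2018.
Adding the 30 months base period to July 9, 2018 gives a deadline of January 9, 2021, before any tolling.
The written tolling agreement from July 23, 2019 to August 18, 2020 tolled the period for 392 days, extending the deadline to February 5, 2022.
The period was tolled for 77 days by the plaintiff's legal incapacity (March 18, 2021 to June 3, 2021), pushing the deadline to April 23, 2022.
Nothing else in the chronology tolls or restarts the period.
The February 2, 2022 filing precedes the April 23, 2022 deadline; the claim is timely.

TIMELY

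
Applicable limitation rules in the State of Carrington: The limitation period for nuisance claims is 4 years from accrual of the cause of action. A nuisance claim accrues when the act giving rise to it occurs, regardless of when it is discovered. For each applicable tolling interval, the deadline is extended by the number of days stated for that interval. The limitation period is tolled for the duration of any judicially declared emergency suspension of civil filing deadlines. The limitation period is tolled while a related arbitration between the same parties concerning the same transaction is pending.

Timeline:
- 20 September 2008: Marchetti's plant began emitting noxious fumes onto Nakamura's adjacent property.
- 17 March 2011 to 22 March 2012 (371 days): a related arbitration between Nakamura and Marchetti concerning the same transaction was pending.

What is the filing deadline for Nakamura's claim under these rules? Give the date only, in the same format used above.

The cause of action accrued on 20 September 2008, the date of the act.
4 years from 20 September 2008 is 20 September 2012.
The pending related arbitration from 17 March 2011 to 22 March 2012 tolled the period for 371 days, extending the deadline to 26 September 2013.

26 September 2013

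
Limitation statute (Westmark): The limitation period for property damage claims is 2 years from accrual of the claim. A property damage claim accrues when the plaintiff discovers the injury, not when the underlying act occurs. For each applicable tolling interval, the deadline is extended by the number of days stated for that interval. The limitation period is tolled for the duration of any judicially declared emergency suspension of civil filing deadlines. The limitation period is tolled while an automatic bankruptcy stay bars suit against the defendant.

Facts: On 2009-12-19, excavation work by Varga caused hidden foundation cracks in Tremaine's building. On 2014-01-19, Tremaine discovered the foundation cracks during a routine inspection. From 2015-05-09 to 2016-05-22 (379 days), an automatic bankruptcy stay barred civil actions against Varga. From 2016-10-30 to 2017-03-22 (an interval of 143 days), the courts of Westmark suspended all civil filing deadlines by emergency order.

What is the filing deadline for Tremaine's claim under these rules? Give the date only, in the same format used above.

2017-06-24

Under the discovery rule, the claim accrued on 2014-01-19, when Tremaine discovered the injury — not on the 2009-12-19 date of the underlying act.
The untolled deadline — 2 years after 2014-01-19 — is 2016-01-19.
The automatic bankruptcy stay from 2015-05-09 to 2016-05-22 tolled the period for 379 days, extending the deadline to 2017-02-01.
The emergency suspension of filing deadlines from 2016-10-30 to 2017-03-22 tolled the period for 143 days, extending the deadline to 2017-06-24.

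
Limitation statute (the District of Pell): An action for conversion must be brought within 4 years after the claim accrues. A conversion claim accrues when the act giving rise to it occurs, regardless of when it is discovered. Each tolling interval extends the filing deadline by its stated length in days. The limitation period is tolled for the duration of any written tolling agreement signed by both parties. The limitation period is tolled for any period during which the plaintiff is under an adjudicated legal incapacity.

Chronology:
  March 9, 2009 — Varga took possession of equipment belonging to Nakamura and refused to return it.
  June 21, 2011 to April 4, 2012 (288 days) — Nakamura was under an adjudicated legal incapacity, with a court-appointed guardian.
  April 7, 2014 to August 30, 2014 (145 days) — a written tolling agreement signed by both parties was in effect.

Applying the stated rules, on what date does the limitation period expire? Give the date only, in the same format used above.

The claim accrued on March 9, 2009, when the wrongful act occurred.
Adding the 4 years base period to March 9, 2009 gives a deadline of March 9, 2013, before any tolling.
The period was tolled for 288 days by the plaintiff's legal incapacity (June 21, 2011 to April 4, 2012), pushing the deadline to December 22, 2013.
The written tolling agreement starting April 7, 2014 came too late — the period had run on December 22, 2013 — and so does not extend the deadline.

December 22, 2013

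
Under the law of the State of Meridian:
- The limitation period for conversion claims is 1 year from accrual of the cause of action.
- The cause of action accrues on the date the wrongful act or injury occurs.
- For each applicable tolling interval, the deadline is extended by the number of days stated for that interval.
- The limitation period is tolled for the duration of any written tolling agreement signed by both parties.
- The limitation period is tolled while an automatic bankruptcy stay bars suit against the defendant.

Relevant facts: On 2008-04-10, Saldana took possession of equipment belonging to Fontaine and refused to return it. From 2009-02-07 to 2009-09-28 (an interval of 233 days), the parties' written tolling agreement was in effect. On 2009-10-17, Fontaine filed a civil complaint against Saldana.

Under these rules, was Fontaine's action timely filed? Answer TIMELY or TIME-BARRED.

TIMELY

The limitation period began to run on 2008-04-10.
1 year from 2008-04-10 is 2009-04-10.
Because the written tolling agreement ran from 2009-02-07 to 2009-09-28, the deadline is extended by 233 days to 2009-11-29.
Fontaine filed on 2009-10-17, before the 2009-11-29 deadline, so the action is timely.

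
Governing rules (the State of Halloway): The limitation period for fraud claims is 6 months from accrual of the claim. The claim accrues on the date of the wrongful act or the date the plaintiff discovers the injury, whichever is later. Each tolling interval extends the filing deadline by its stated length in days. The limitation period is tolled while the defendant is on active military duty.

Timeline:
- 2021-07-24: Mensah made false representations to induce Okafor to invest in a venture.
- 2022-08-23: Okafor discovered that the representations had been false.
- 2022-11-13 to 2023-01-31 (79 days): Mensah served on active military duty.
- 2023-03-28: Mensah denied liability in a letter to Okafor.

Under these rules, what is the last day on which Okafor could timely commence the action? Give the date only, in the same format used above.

2023-05-13

The claim accrued on 2022-08-23 — the later of the 2021-07-24 act and the 2022-08-23 discovery.
The untolled deadline — 6 months after 2022-08-23 — is 2023-02-23.
The period was tolled for 79 days by the defendant's active military service (2022-11-13 to 2023-01-31), pushing the deadline to 2023-05-13.
The other events in the timeline have no effect on the limitation period under the stated rules.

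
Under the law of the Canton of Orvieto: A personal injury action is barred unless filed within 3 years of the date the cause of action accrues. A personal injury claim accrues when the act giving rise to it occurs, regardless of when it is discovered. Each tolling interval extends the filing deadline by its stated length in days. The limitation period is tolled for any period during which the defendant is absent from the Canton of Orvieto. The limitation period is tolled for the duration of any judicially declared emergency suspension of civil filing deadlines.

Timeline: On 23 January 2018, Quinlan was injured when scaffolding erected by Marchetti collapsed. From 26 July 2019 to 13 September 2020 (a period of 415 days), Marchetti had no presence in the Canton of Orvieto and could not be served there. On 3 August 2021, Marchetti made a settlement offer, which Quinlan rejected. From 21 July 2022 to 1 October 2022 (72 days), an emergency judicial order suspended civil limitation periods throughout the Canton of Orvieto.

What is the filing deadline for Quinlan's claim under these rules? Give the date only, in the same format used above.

14 March 2022

The limitation period began to run on 23 January 2018.
3 years from 23 January 2018 is 23 January 2021.
Because the defendant's absence from the jurisdiction ran from 26 July 2019 to 13 September 2020, the deadline is extended by 415 days to 14 March 2022.
By the time the emergency suspension of filing deadlines began on 21 July 2022, the limitation period had already expired on 14 March 2022; that interval cannot revive it.
The other events in the timeline have no effect on the limitation period under the stated rules.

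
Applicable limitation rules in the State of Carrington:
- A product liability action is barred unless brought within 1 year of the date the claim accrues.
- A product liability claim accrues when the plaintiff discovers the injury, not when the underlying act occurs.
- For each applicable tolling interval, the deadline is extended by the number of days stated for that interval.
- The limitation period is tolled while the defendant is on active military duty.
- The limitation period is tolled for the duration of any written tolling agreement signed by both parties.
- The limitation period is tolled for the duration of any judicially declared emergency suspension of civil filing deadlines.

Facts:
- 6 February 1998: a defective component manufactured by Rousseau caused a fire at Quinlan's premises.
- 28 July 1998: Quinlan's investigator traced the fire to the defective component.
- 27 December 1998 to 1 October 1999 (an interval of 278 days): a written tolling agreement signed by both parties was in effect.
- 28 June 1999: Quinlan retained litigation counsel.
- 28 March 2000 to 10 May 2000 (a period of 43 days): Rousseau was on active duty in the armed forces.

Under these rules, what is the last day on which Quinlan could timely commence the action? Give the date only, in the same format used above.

13 June 2000

Accrual is tied to discovery, so the period began on 28 July 1998 rather than on 6 February 1998 when the act occurred.
1 year from 28 July 1998 is 28 July 1999.
Because the written tolling agreement ran from 27 December 1998 to 1 October 1999, the deadline is extended by 278 days to 1 May 2000.
Because the defendant's active military service ran from 28 March 2000 to 10 May 2000, the deadline is extended by 43 days to 13 June 2000.
The other events in the timeline have no effect on the limitation period under the stated rules.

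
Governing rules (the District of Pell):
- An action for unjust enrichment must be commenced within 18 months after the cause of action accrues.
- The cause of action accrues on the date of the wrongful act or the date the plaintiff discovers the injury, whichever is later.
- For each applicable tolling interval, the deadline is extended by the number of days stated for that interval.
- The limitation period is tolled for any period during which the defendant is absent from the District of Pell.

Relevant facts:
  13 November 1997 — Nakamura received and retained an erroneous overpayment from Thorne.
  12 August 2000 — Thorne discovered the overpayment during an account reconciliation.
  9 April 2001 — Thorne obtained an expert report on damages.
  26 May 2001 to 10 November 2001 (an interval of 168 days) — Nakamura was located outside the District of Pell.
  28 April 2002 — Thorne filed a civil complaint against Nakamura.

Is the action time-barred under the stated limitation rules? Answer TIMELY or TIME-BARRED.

Because discovery on 12 August 2000 post-dates the 13 November 1997 act, accrual under the later-of rule falls on 12 August 2000.
The untolled deadline — 18 months after 12 August 2000 — is 12 February 2002.
The period was tolled for 168 days by the defendant's absence from the jurisdiction (26 May 2001 to 10 November 2001), pushing the deadline to 30 July 2002.
Nothing else in the chronology tolls or restarts the period.
The 28 April 2002 filing precedes the 30 July 2002 deadline; the claim is timely.

TIMELY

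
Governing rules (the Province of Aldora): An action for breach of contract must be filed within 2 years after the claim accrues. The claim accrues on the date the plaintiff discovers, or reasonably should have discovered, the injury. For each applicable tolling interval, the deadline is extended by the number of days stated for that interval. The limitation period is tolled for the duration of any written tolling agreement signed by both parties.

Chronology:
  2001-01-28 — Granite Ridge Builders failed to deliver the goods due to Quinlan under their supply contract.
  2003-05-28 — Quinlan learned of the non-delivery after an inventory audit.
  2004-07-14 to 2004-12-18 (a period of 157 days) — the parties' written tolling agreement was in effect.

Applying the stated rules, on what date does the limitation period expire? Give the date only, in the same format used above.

Accrual is tied to discovery, so the period began on 2003-05-28 rather than on 2001-01-28 when the act occurred.
2 years from 2003-05-28 is 2005-05-28.
Because the written tolling agreement ran from 2004-07-14 to 2004-12-18, the deadline is extended by 157 days to 2005-11-01.

2005-11-01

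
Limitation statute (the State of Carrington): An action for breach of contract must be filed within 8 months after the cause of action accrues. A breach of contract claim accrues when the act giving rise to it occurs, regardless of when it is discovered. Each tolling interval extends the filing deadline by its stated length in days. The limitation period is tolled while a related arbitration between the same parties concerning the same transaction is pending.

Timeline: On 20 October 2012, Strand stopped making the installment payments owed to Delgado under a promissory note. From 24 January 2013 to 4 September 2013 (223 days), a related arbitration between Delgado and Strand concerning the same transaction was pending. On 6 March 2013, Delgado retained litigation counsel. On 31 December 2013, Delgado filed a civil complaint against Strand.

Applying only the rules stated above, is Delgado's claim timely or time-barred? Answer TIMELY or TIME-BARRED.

The claim accrued on 20 October 2012, when the wrongful act occurred.
The untolled deadline — 8 months after 20 October 2012 — is 20 June 2013.
The period was tolled for 223 days by the pending related arbitration (24 January 2013 to 4 September 2013), pushing the deadline to 29 January 2014.
Nothing else in the chronology tolls or restarts the period.
The 31 December 2013 filing precedes the 29 January 2014 deadline; the claim is timely.

TIMELY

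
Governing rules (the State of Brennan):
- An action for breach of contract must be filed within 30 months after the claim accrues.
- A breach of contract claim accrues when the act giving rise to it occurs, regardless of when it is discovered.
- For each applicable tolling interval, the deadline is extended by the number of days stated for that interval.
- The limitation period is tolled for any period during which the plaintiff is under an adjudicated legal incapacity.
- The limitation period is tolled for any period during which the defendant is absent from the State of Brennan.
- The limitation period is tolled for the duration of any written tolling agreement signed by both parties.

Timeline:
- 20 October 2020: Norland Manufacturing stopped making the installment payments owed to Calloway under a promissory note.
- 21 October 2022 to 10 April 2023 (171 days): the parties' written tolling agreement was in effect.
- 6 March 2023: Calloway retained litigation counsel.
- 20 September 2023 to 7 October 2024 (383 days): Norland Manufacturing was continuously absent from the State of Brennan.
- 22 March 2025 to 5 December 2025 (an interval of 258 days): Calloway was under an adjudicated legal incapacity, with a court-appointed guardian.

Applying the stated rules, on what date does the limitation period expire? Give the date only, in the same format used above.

25 October 2024

The limitation period began to run on 20 October 2020.
The untolled deadline — 30 months after 20 October 2020 — is 20 April 2023.
The period was tolled for 171 days by the written tolling agreement (21 October 2022 to 10 April 2023), pushing the deadline to 8 October 2023.
The period was tolled for 383 days by the defendant's absence from the jurisdiction (20 September 2023 to 7 October 2024), pushing the deadline to 25 October 2024.
By the time the plaintiff's legal incapacity began on 22 March 2025, the limitation period had already expired on 25 October 2024; that interval cannot revive it.
The other events in the timeline have no effect on the limitation period under the stated rules.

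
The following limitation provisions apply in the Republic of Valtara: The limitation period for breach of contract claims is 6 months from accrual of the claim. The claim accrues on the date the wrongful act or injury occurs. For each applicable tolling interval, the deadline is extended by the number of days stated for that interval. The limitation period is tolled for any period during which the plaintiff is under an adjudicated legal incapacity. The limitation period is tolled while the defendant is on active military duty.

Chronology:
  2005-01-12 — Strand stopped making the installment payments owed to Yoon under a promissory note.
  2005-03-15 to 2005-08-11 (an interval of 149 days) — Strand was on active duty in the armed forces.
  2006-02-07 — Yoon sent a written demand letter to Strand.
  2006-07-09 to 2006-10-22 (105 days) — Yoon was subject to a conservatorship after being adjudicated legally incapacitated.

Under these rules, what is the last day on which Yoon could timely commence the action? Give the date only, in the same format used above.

The claim accrued on 2005-01-12, the date of the act.
The untolled deadline — 6 months after 2005-01-12 — is 2005-07-12.
The defendant's active military service from 2005-03-15 to 2005-08-11 tolled the period for 149 days, extending the deadline to 2005-12-08.
The plaintiff's legal incapacity from 2006-07-09 to 2006-10-22 began after the period had already run on 2005-12-08, so it has no tolling effect.
None of the other events listed affects the running of the period under the stated rules.

2005-12-08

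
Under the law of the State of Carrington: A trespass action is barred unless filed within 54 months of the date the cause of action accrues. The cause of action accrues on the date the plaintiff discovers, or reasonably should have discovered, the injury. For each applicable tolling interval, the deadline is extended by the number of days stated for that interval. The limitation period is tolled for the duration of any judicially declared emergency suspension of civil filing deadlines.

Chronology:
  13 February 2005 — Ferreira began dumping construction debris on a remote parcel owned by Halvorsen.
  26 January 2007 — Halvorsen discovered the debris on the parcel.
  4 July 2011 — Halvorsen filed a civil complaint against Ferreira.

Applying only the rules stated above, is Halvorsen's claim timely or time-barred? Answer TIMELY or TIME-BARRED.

TIMELY

Accrual is tied to discovery, so the period began on 26 January 2007 rather than on 13 February 2005 when the act occurred.
54 months from 26 January 2007 is 26 July 2011.
The 4 July 2011 filing precedes the 26 July 2011 deadline; the claim is timely.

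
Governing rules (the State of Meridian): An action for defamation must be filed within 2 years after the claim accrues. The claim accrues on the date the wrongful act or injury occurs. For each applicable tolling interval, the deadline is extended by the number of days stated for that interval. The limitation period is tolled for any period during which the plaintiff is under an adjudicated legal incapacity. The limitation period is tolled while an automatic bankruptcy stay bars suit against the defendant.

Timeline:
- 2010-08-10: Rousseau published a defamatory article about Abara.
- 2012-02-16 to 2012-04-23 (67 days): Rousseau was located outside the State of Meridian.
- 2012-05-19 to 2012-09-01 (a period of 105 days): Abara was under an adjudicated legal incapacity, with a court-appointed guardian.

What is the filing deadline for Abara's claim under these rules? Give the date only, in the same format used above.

2012-11-23

The claim accrued on 2010-08-10, when the wrongful act occurred.
The untolled deadline — 2 years after 2010-08-10 — is 2012-08-10.
The period was tolled for 105 days by the plaintiff's legal incapacity (2012-05-19 to 2012-09-01), pushing the deadline to 2012-11-23.
No stated provision tolls the period for the defendant's absence, so the interval from 2012-02-16 to 2012-04-23 has no effect on the deadline.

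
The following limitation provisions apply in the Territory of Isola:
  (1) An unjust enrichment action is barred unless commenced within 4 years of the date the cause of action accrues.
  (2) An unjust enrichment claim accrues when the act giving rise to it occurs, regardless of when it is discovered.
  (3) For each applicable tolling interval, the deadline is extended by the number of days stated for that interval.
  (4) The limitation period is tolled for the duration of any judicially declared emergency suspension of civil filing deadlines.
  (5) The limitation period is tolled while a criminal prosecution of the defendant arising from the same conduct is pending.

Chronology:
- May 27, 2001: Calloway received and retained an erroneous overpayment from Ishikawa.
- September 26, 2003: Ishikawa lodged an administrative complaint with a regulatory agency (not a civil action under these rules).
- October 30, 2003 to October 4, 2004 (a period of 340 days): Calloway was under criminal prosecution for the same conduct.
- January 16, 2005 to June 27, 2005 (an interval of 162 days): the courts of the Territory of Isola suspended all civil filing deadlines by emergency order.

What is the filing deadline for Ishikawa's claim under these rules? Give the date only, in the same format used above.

October 11, 2006

The cause of action accrued on May 27, 2001, the date of the act.
The untolled deadline — 4 years after May 27, 2001 — is May 27, 2005.
The period was tolled for 340 days by the pending criminal prosecution (October 30, 2003 to October 4, 2004), pushing the deadline to May 2, 2006.
The emergency suspension of filing deadlines from January 16, 2005 to June 27, 2005 tolled the period for 162 days, extending the deadline to October 11, 2006.
Nothing else in the chronology tolls or restarts the period.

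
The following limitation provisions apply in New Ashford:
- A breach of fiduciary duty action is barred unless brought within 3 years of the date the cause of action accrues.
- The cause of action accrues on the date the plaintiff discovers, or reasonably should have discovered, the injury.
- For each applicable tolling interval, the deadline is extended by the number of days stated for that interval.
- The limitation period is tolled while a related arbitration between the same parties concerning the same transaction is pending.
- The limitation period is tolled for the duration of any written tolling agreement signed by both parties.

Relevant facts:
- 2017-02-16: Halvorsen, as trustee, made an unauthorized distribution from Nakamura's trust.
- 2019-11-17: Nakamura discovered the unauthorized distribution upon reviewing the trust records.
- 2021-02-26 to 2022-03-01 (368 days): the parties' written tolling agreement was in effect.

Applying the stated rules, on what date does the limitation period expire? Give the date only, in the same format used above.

2023-11-20

The claim did not accrue until Nakamura discovered the injury on 2019-11-17; the 2017-02-16 act date does not start the clock under the stated rule.
The untolled deadline — 3 years after 2019-11-17 — is 2022-11-17.
Because the written tolling agreement ran from 2021-02-26 to 2022-03-01, the deadline is extended by 368 days to 2023-11-20.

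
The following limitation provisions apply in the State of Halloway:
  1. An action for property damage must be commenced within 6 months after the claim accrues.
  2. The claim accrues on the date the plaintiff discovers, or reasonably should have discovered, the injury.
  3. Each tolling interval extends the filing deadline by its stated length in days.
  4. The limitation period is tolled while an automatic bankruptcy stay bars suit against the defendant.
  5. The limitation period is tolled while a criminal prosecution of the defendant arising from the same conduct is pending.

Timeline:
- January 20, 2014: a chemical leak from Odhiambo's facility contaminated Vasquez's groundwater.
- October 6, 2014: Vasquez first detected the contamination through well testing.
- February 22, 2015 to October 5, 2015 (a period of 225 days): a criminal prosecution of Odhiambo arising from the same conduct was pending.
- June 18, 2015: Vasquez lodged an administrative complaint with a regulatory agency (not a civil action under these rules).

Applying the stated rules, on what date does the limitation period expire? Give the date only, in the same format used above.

The claim did not accrue until Vasquez discovered the injury on October 6, 2014; the January 20, 2014 act date does not start the clock under the stated rule.
Adding the 6 months base period to October 6, 2014 gives a deadline of April 6, 2015, before any tolling.
Because the pending criminal prosecution ran from February 22, 2015 to October 5, 2015, the deadline is extended by 225 days to November 17, 2015.
The other events in the timeline have no effect on the limitation period under the stated rules.

November 17, 2015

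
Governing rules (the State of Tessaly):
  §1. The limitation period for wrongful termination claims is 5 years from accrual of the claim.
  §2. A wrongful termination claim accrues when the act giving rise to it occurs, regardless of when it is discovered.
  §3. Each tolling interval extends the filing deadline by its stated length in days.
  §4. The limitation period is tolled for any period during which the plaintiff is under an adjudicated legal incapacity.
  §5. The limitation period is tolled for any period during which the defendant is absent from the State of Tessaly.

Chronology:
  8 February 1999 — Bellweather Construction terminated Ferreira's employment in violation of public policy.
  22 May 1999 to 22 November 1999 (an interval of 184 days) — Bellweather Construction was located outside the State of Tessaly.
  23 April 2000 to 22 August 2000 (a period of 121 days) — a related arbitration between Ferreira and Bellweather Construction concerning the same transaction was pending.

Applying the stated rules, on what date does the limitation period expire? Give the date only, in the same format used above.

The claim accrued on 8 February 1999, when the wrongful act occurred.
The untolled deadline — 5 years after 8 February 1999 — is 8 February 2004.
The period was tolled for 184 days by the defendant's absence from the jurisdiction (22 May 1999 to 22 November 1999), pushing the deadline to 10 August 2004.
Although a pending arbitration ran from 23 April 2000 to 22 August 2000, the stated rules do not make that a tolling event, so it is disregarded.

10 August 2004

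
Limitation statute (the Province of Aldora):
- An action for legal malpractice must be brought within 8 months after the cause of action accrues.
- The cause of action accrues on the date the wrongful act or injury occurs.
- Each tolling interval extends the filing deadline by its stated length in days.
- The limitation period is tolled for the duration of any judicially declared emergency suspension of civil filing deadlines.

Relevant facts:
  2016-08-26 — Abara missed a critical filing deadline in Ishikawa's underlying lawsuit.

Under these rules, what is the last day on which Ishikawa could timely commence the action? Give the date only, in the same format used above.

The limitation period began to run on 2016-08-26.
Adding the 8 months base period to 2016-08-26 gives a deadline of 2017-04-26, before any tolling.

2017-04-26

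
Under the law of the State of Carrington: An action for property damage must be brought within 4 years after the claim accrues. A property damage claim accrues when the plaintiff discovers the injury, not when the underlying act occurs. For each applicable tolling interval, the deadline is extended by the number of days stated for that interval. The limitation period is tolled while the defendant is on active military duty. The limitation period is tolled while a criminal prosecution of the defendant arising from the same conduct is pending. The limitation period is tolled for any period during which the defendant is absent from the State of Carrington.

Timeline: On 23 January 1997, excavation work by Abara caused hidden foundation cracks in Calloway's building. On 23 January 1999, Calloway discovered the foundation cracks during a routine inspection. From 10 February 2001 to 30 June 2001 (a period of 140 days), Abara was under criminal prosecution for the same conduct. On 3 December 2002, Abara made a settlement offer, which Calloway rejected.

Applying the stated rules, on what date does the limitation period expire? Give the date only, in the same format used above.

The claim did not accrue until Calloway discovered the injury on 23 January 1999; the 23 January 1997 act date does not start the clock under the stated rule.
Adding the 4 years base period to 23 January 1999 gives a deadline of 23 January 2003, before any tolling.
Because the pending criminal prosecution ran from 10 February 2001 to 30 June 2001, the deadline is extended by 140 days to 12 June 2003.
Nothing else in the chronology tolls or restarts the period.

12 June 2003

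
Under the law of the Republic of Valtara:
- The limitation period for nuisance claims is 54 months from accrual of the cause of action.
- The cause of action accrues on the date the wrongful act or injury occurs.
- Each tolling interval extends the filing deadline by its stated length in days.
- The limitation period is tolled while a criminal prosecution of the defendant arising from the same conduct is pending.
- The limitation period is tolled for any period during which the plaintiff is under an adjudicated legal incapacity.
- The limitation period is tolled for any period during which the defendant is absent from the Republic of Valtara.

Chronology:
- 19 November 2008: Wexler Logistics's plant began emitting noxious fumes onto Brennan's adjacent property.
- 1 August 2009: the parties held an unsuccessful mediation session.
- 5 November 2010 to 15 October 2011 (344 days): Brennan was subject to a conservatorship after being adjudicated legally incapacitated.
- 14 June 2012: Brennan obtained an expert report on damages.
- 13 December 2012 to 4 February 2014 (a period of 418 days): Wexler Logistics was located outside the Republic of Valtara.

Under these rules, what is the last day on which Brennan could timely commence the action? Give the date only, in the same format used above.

20 June 2015

The claim accrued on 19 November 2008, when the wrongful act occurred.
54 months from 19 November 2008 is 19 May 2013.
Because the plaintiff's legal incapacity ran from 5 November 2010 to 15 October 2011, the deadline is extended by 344 days to 28 April 2014.
Because the defendant's absence from the jurisdiction ran from 13 December 2012 to 4 February 2014, the deadline is extended by 418 days to 20 June 2015.
The other events in the timeline have no effect on the limitation period under the stated rules.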